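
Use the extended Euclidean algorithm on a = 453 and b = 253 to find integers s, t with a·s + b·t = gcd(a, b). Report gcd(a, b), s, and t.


Euclidean algorithm on (453, 253) — divide until remainder is 0:
  453 = 1 · 253 + 200
  253 = 1 · 200 + 53
  200 = 3 · 53 + 41
  53 = 1 · 41 + 12
  41 = 3 · 12 + 5
  12 = 2 · 5 + 2
  5 = 2 · 2 + 1
  2 = 2 · 1 + 0
gcd(453, 253) = 1.
Track Bezout coefficients alongside the remainders: start with r₀ = 453 = a·1 + b·0 (s = 1, t = 0) and r₁ = 253 = a·0 + b·1 (s = 0, t = 1); each new remainder r_{k+1} = r_{k-1} − q_k·r_k inherits s_{k+1} = s_{k-1} − q_k·s_k, t_{k+1} = t_{k-1} − q_k·t_k, so r_k = a·s_k + b·t_k at every step:
  q = 1: r = 200, s = 1 − 1·0 = 1, t = 0 − 1·1 = -1  (check: 453·1 + 253·(-1) = 200)
  q = 1: r = 53, s = 0 − 1·1 = -1, t = 1 − 1·(-1) = 2  (check: 453·(-1) + 253·2 = 53)
  q = 3: r = 41, s = 1 − 3·(-1) = 4, t = -1 − 3·2 = -7  (check: 453·4 + 253·(-7) = 41)
  q = 1: r = 12, s = -1 − 1·4 = -5, t = 2 − 1·(-7) = 9  (check: 453·(-5) + 253·9 = 12)
  q = 3: r = 5, s = 4 − 3·(-5) = 19, t = -7 − 3·9 = -34  (check: 453·19 + 253·(-34) = 5)
  q = 2: r = 2, s = -5 − 2·19 = -43, t = 9 − 2·(-34) = 77  (check: 453·(-43) + 253·77 = 2)
  q = 2: r = 1, s = 19 − 2·(-43) = 105, t = -34 − 2·77 = -188  (check: 453·105 + 253·(-188) = 1)
The row with r = 1 (the gcd) gives the Bezout coefficients s = 105, t = -188.
Result: 453 · (105) + 253 · (-188) = 1.

gcd(453, 253) = 1; s = 105, t = -188 (check: 453·105 + 253·(-188) = 1).


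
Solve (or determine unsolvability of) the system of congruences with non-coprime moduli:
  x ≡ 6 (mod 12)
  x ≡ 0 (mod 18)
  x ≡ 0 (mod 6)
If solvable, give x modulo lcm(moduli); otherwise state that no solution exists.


Moduli 12, 18, 6 are not pairwise coprime, so CRT works modulo lcm(m_i) when all pairwise compatibility conditions hold.
Pairwise compatibility: gcd(m_i, m_j) must divide a_i - a_j for every pair.
Merge one congruence at a time:
  Start: x ≡ 6 (mod 12).
  Combine with x ≡ 0 (mod 18): gcd(12, 18) = 6; 0 - 6 = -6, which IS divisible by 6, so compatible.
    Write x = 6 + 12·t and substitute into x ≡ 0 (mod 18): 12·t ≡ 0 − 6 = -6 (mod 18).
    Divide the congruence (and modulus) by g = 6: 2·t ≡ -1 (mod 3).
    Reduce coefficients mod 3: 2·t ≡ 2 (mod 3).
    The inverse of 2 mod 3 is 2 (since 2·2 = 4 = 1·3 + 1), so t ≡ 2·2 = 4 ≡ 1 (mod 3).
    Then x = 6 + 12·1 = 18, valid modulo lcm(12, 18) = 36: x ≡ 18 (mod 36).
  Combine with x ≡ 0 (mod 6): gcd(36, 6) = 6; 0 - 18 = -18, which IS divisible by 6, so compatible.
    Write x = 18 + 36·t and substitute into x ≡ 0 (mod 6): 36·t ≡ 0 − 18 = -18 (mod 6).
    Divide the congruence (and modulus) by g = 6: 6·t ≡ -3 (mod 1).
    Modulo 1 every t works; take t = 0.
    Then x = 18 + 36·0 = 18, valid modulo lcm(36, 6) = 36: x ≡ 18 (mod 36).
Verify: 18 mod 12 = 6, 18 mod 18 = 0, 18 mod 6 = 0.

x ≡ 18 (mod 36).


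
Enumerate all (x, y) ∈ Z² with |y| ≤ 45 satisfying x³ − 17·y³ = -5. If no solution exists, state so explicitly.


The equation is x³ - 17y³ = -5. For fixed y, x³ = 17·y³ − 5, so a solution requires the RHS to be a perfect cube.
Strategy: iterate y from -45 to 45, compute RHS = 17·y³ − 5, and check whether it is a (positive or negative) perfect cube.
Check small values of y:
  y = 0: RHS = -5 is not a perfect cube.
  y = 1: RHS = 12 is not a perfect cube.
  y = -1: RHS = -22 is not a perfect cube.
  y = 2: RHS = 131 is not a perfect cube.
  y = -2: RHS = -141 is not a perfect cube.
  y = 3: RHS = 454 is not a perfect cube.
  y = -3: RHS = -464 is not a perfect cube.
Continuing the search up to |y| = 45 finds no solutions either.
No (x, y) in the scanned range satisfies the equation.

No integer solutions with |y| ≤ 45.


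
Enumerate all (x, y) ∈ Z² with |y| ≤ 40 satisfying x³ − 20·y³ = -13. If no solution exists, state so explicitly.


The equation is x³ - 20y³ = -13. For fixed y, x³ = 20·y³ − 13, so a solution requires the RHS to be a perfect cube.
Strategy: iterate y from -40 to 40, compute RHS = 20·y³ − 13, and check whether it is a (positive or negative) perfect cube.
Check small values of y:
  y = 0: RHS = -13 is not a perfect cube.
  y = 1: RHS = 7 is not a perfect cube.
  y = -1: RHS = -33 is not a perfect cube.
  y = 2: RHS = 147 is not a perfect cube.
  y = -2: RHS = -173 is not a perfect cube.
  y = 3: RHS = 527 is not a perfect cube.
  y = -3: RHS = -553 is not a perfect cube.
Continuing the search up to |y| = 40 finds no solutions either.
No (x, y) in the scanned range satisfies the equation.

No integer solutions with |y| ≤ 40.


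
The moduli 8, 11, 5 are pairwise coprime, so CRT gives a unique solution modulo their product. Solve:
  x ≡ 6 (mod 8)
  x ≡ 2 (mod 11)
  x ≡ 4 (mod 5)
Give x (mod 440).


Moduli 8, 11, 5 are pairwise coprime; by CRT there is a unique solution modulo M = 8 · 11 · 5 = 440.
Solve pairwise, accumulating the modulus:
  Start with x ≡ 6 (mod 8).
  Combine with x ≡ 2 (mod 11): since gcd(8, 11) = 1, we get a unique residue mod 88.
    Write x = 6 + 8·t and substitute into x ≡ 2 (mod 11): 8·t ≡ 2 − 6 = -4 (mod 11).
    Reduce coefficients mod 11: 8·t ≡ 7 (mod 11).
    The inverse of 8 mod 11 is 7 (since 8·7 = 56 = 5·11 + 1), so t ≡ 7·7 = 49 ≡ 5 (mod 11).
    Then x = 6 + 8·5 = 46, valid modulo lcm(8, 11) = 88: x ≡ 46 (mod 88).
  Combine with x ≡ 4 (mod 5): since gcd(88, 5) = 1, we get a unique residue mod 440.
    Write x = 46 + 88·t and substitute into x ≡ 4 (mod 5): 88·t ≡ 4 − 46 = -42 (mod 5).
    Reduce coefficients mod 5: 3·t ≡ 3 (mod 5).
    The inverse of 3 mod 5 is 2 (since 3·2 = 6 = 1·5 + 1), so t ≡ 2·3 = 6 ≡ 1 (mod 5).
    Then x = 46 + 88·1 = 134, valid modulo lcm(88, 5) = 440: x ≡ 134 (mod 440).
Verify: 134 mod 8 = 6 ✓, 134 mod 11 = 2 ✓, 134 mod 5 = 4 ✓.

x ≡ 134 (mod 440).


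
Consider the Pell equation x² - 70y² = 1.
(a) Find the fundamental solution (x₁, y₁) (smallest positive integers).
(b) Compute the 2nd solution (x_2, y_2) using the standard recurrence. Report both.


Step 1: Find the fundamental solution (x₁, y₁) of x² - 70y² = 1.
  Expand √70 as a continued fraction. a₀ = ⌊√70⌋ = 8; iterate m_{k+1} = d_k·a_k − m_k, d_{k+1} = (70 − m_{k+1}²)/d_k, a_{k+1} = ⌊(a₀ + m_{k+1})/d_{k+1}⌋ (starting m₀ = 0, d₀ = 1), with convergents p_k = a_k·p_{k-1} + p_{k-2}, q_k = a_k·q_{k-1} + q_{k-2} (p₋₁ = 1, q₋₁ = 0):
  k = 0: a₀ = 8; p₀/q₀ = 8/1; p₀² − 70·q₀² = 64 − 70 = -6.
  k = 1: m = 8, d = 6, a = ⌊(8 + 8)/6⌋ = 2; p/q = (2·8 + 1)/(2·1 + 0) = 17/2; p² − 70·q² = 289 − 280 = 9.
  k = 2: m = 4, d = 9, a = ⌊(8 + 4)/9⌋ = 1; p/q = (1·17 + 8)/(1·2 + 1) = 25/3; p² − 70·q² = 625 − 630 = -5.
  k = 3: m = 5, d = 5, a = ⌊(8 + 5)/5⌋ = 2; p/q = (2·25 + 17)/(2·3 + 2) = 67/8; p² − 70·q² = 4489 − 4480 = 9.
  k = 4: m = 5, d = 9, a = ⌊(8 + 5)/9⌋ = 1; p/q = (1·67 + 25)/(1·8 + 3) = 92/11; p² − 70·q² = 8464 − 8470 = -6.
  k = 5: m = 4, d = 6, a = ⌊(8 + 4)/6⌋ = 2; p/q = (2·92 + 67)/(2·11 + 8) = 251/30; p² − 70·q² = 63001 − 63000 = 1.
  The first convergent with p² − 70·q² = 1 gives the fundamental solution (x₁, y₁) = (251, 30).
Step 2: Apply the recurrence (x_{n+1}, y_{n+1}) = (x₁x_n + 70y₁y_n, x₁y_n + y₁x_n) repeatedly.
  From (x_1, y_1) = (251, 30): x_2 = 251·251 + 70·30·30 = 126001; y_2 = 251·30 + 30·251 = 15060.
Step 3: Verify x_2² - 70·y_2² = 15876252001 - 15876252000 = 1 (should be 1). ✓

(x_1, y_1) = (251, 30); (x_2, y_2) = (126001, 15060).


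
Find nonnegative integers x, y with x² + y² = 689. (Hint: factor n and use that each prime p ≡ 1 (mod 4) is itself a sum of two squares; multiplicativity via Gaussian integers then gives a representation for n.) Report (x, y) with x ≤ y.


Step 1: Factor n = 689 = 13 · 53.
Step 2: Check the mod-4 condition on each prime factor: 13 ≡ 1 (mod 4), exponent 1; 53 ≡ 1 (mod 4), exponent 1.
All primes ≡ 3 (mod 4) appear to even exponent (or don't appear), so by the two-squares theorem n IS expressible as a sum of two squares.
Step 3: Build a representation. Here n = 13 · 53 is a product of primes ≡ 1 (mod 4). Each prime p ≡ 1 (mod 4) is itself a sum of two squares; find a² by testing p − a² for a perfect square:
  13: 13 − 1² = 12, 13 − 2² = 9 = 3² ⇒ 13 = 2² + 3².
  53: 53 − 1² = 52, 53 − 2² = 49 = 7² ⇒ 53 = 2² + 7².
  Combine using the Brahmagupta–Fibonacci identity (a² + b²)(c² + d²) = (ac − bd)² + (ad + bc)² = (ac + bd)² + (ad − bc)²:
  13 · 53 = 689: from (2² + 3²)(2² + 7²), take (2·2 − 3·7, 2·7 + 3·2) = (4 − 21, 14 + 6) = (-17, 20); dropping signs (only squares matter) gives (17, 20); check 17² + 20² = 289 + 400 = 689 ✓.
Step 4: Order so x ≤ y and verify: 17² + 20² = 289 + 400 = 689 = n. ✓

n = 689 = 17² + 20² (one valid representation with x ≤ y).


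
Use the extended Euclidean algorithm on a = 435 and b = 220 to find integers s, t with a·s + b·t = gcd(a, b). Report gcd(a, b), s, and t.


Euclidean algorithm on (435, 220) — divide until remainder is 0:
  435 = 1 · 220 + 215
  220 = 1 · 215 + 5
  215 = 43 · 5 + 0
gcd(435, 220) = 5.
Track Bezout coefficients alongside the remainders: start with r₀ = 435 = a·1 + b·0 (s = 1, t = 0) and r₁ = 220 = a·0 + b·1 (s = 0, t = 1); each new remainder r_{k+1} = r_{k-1} − q_k·r_k inherits s_{k+1} = s_{k-1} − q_k·s_k, t_{k+1} = t_{k-1} − q_k·t_k, so r_k = a·s_k + b·t_k at every step:
  q = 1: r = 215, s = 1 − 1·0 = 1, t = 0 − 1·1 = -1  (check: 435·1 + 220·(-1) = 215)
  q = 1: r = 5, s = 0 − 1·1 = -1, t = 1 − 1·(-1) = 2  (check: 435·(-1) + 220·2 = 5)
The row with r = 5 (the gcd) gives the Bezout coefficients s = -1, t = 2.
Result: 435 · (-1) + 220 · (2) = 5.

gcd(435, 220) = 5; s = -1, t = 2 (check: 435·(-1) + 220·2 = 5).


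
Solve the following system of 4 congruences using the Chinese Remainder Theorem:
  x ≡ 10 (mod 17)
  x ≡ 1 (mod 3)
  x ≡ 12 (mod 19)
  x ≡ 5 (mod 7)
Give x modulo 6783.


Product of moduli M = 17 · 3 · 19 · 7 = 6783.
Merge one congruence at a time:
  Start: x ≡ 10 (mod 17).
  Combine with x ≡ 1 (mod 3); new modulus lcm = 51.
    Write x = 10 + 17·t and substitute into x ≡ 1 (mod 3): 17·t ≡ 1 − 10 = -9 (mod 3).
    Reduce coefficients mod 3: 2·t ≡ 0 (mod 3).
    The inverse of 2 mod 3 is 2 (since 2·2 = 4 = 1·3 + 1), so t ≡ 2·0 = 0 ≡ 0 (mod 3).
    Then x = 10 + 17·0 = 10, valid modulo lcm(17, 3) = 51: x ≡ 10 (mod 51).
  Combine with x ≡ 12 (mod 19); new modulus lcm = 969.
    Write x = 10 + 51·t and substitute into x ≡ 12 (mod 19): 51·t ≡ 12 − 10 = 2 (mod 19).
    Reduce coefficients mod 19: 13·t ≡ 2 (mod 19).
    The inverse of 13 mod 19 is 3 (since 13·3 = 39 = 2·19 + 1), so t ≡ 3·2 = 6 ≡ 6 (mod 19).
    Then x = 10 + 51·6 = 316, valid modulo lcm(51, 19) = 969: x ≡ 316 (mod 969).
  Combine with x ≡ 5 (mod 7); new modulus lcm = 6783.
    Write x = 316 + 969·t and substitute into x ≡ 5 (mod 7): 969·t ≡ 5 − 316 = -311 (mod 7).
    Reduce coefficients mod 7: 3·t ≡ 4 (mod 7).
    The inverse of 3 mod 7 is 5 (since 3·5 = 15 = 2·7 + 1), so t ≡ 5·4 = 20 ≡ 6 (mod 7).
    Then x = 316 + 969·6 = 6130, valid modulo lcm(969, 7) = 6783: x ≡ 6130 (mod 6783).
Verify against each original: 6130 mod 17 = 10, 6130 mod 3 = 1, 6130 mod 19 = 12, 6130 mod 7 = 5.

x ≡ 6130 (mod 6783).


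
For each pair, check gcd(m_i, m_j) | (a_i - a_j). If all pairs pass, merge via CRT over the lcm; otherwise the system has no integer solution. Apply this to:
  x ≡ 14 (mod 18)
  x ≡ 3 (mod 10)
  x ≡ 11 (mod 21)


Moduli 18, 10, 21 are not pairwise coprime, so CRT works modulo lcm(m_i) when all pairwise compatibility conditions hold.
Pairwise compatibility: gcd(m_i, m_j) must divide a_i - a_j for every pair.
Merge one congruence at a time:
  Start: x ≡ 14 (mod 18).
  Combine with x ≡ 3 (mod 10): gcd(18, 10) = 2, and 3 - 14 = -11 is NOT divisible by 2.
    ⇒ system is inconsistent (no integer solution).

No solution (the system is inconsistent).


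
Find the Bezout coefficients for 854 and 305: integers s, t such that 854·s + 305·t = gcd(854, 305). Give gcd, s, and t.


Euclidean algorithm on (854, 305) — divide until remainder is 0:
  854 = 2 · 305 + 244
  305 = 1 · 244 + 61
  244 = 4 · 61 + 0
gcd(854, 305) = 61.
Track Bezout coefficients alongside the remainders: start with r₀ = 854 = a·1 + b·0 (s = 1, t = 0) and r₁ = 305 = a·0 + b·1 (s = 0, t = 1); each new remainder r_{k+1} = r_{k-1} − q_k·r_k inherits s_{k+1} = s_{k-1} − q_k·s_k, t_{k+1} = t_{k-1} − q_k·t_k, so r_k = a·s_k + b·t_k at every step:
  q = 2: r = 244, s = 1 − 2·0 = 1, t = 0 − 2·1 = -2  (check: 854·1 + 305·(-2) = 244)
  q = 1: r = 61, s = 0 − 1·1 = -1, t = 1 − 1·(-2) = 3  (check: 854·(-1) + 305·3 = 61)
The row with r = 61 (the gcd) gives the Bezout coefficients s = -1, t = 3.
Result: 854 · (-1) + 305 · (3) = 61.

gcd(854, 305) = 61; s = -1, t = 3 (check: 854·(-1) + 305·3 = 61).


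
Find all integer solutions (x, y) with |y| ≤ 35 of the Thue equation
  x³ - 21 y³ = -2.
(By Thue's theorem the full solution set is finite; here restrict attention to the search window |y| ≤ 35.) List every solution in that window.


The equation is x³ - 21y³ = -2. For fixed y, x³ = 21·y³ − 2, so a solution requires the RHS to be a perfect cube.
Strategy: iterate y from -35 to 35, compute RHS = 21·y³ − 2, and check whether it is a (positive or negative) perfect cube.
Check small values of y:
  y = 0: RHS = -2 is not a perfect cube.
  y = 1: RHS = 19 is not a perfect cube.
  y = -1: RHS = -23 is not a perfect cube.
  y = 2: RHS = 166 is not a perfect cube.
  y = -2: RHS = -170 is not a perfect cube.
  y = 3: RHS = 565 is not a perfect cube.
  y = -3: RHS = -569 is not a perfect cube.
Continuing the search up to |y| = 35 finds no solutions either.
No (x, y) in the scanned range satisfies the equation.

No integer solutions with |y| ≤ 35.


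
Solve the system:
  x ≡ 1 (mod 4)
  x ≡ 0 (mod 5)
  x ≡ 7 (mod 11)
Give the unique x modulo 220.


Moduli 4, 5, 11 are pairwise coprime; by CRT there is a unique solution modulo M = 4 · 5 · 11 = 220.
Solve pairwise, accumulating the modulus:
  Start with x ≡ 1 (mod 4).
  Combine with x ≡ 0 (mod 5): since gcd(4, 5) = 1, we get a unique residue mod 20.
    Write x = 1 + 4·t and substitute into x ≡ 0 (mod 5): 4·t ≡ 0 − 1 = -1 (mod 5).
    Reduce coefficients mod 5: 4·t ≡ 4 (mod 5).
    The inverse of 4 mod 5 is 4 (since 4·4 = 16 = 3·5 + 1), so t ≡ 4·4 = 16 ≡ 1 (mod 5).
    Then x = 1 + 4·1 = 5, valid modulo lcm(4, 5) = 20: x ≡ 5 (mod 20).
  Combine with x ≡ 7 (mod 11): since gcd(20, 11) = 1, we get a unique residue mod 220.
    Write x = 5 + 20·t and substitute into x ≡ 7 (mod 11): 20·t ≡ 7 − 5 = 2 (mod 11).
    Reduce coefficients mod 11: 9·t ≡ 2 (mod 11).
    The inverse of 9 mod 11 is 5 (since 9·5 = 45 = 4·11 + 1), so t ≡ 5·2 = 10 ≡ 10 (mod 11).
    Then x = 5 + 20·10 = 205, valid modulo lcm(20, 11) = 220: x ≡ 205 (mod 220).
Verify: 205 mod 4 = 1 ✓, 205 mod 5 = 0 ✓, 205 mod 11 = 7 ✓.

x ≡ 205 (mod 220).


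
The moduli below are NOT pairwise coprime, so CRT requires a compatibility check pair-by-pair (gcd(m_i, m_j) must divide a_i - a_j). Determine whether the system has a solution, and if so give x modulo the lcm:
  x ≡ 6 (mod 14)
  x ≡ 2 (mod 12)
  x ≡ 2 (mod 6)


Moduli 14, 12, 6 are not pairwise coprime, so CRT works modulo lcm(m_i) when all pairwise compatibility conditions hold.
Pairwise compatibility: gcd(m_i, m_j) must divide a_i - a_j for every pair.
Merge one congruence at a time:
  Start: x ≡ 6 (mod 14).
  Combine with x ≡ 2 (mod 12): gcd(14, 12) = 2; 2 - 6 = -4, which IS divisible by 2, so compatible.
    Write x = 6 + 14·t and substitute into x ≡ 2 (mod 12): 14·t ≡ 2 − 6 = -4 (mod 12).
    Divide the congruence (and modulus) by g = 2: 7·t ≡ -2 (mod 6).
    Reduce coefficients mod 6: 1·t ≡ 4 (mod 6).
    So t ≡ 4 (mod 6).
    Then x = 6 + 14·4 = 62, valid modulo lcm(14, 12) = 84: x ≡ 62 (mod 84).
  Combine with x ≡ 2 (mod 6): gcd(84, 6) = 6; 2 - 62 = -60, which IS divisible by 6, so compatible.
    Write x = 62 + 84·t and substitute into x ≡ 2 (mod 6): 84·t ≡ 2 − 62 = -60 (mod 6).
    Divide the congruence (and modulus) by g = 6: 14·t ≡ -10 (mod 1).
    Modulo 1 every t works; take t = 0.
    Then x = 62 + 84·0 = 62, valid modulo lcm(84, 6) = 84: x ≡ 62 (mod 84).
Verify: 62 mod 14 = 6, 62 mod 12 = 2, 62 mod 6 = 2.

x ≡ 62 (mod 84).


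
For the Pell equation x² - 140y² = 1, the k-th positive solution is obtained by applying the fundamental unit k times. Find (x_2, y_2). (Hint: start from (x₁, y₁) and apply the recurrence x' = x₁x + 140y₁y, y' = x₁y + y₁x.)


Step 1: Find the fundamental solution (x₁, y₁) of x² - 140y² = 1.
  Expand √140 as a continued fraction. a₀ = ⌊√140⌋ = 11; iterate m_{k+1} = d_k·a_k − m_k, d_{k+1} = (140 − m_{k+1}²)/d_k, a_{k+1} = ⌊(a₀ + m_{k+1})/d_{k+1}⌋ (starting m₀ = 0, d₀ = 1), with convergents p_k = a_k·p_{k-1} + p_{k-2}, q_k = a_k·q_{k-1} + q_{k-2} (p₋₁ = 1, q₋₁ = 0):
  k = 0: a₀ = 11; p₀/q₀ = 11/1; p₀² − 140·q₀² = 121 − 140 = -19.
  k = 1: m = 11, d = 19, a = ⌊(11 + 11)/19⌋ = 1; p/q = (1·11 + 1)/(1·1 + 0) = 12/1; p² − 140·q² = 144 − 140 = 4.
  k = 2: m = 8, d = 4, a = ⌊(11 + 8)/4⌋ = 4; p/q = (4·12 + 11)/(4·1 + 1) = 59/5; p² − 140·q² = 3481 − 3500 = -19.
  k = 3: m = 8, d = 19, a = ⌊(11 + 8)/19⌋ = 1; p/q = (1·59 + 12)/(1·5 + 1) = 71/6; p² − 140·q² = 5041 − 5040 = 1.
  The first convergent with p² − 140·q² = 1 gives the fundamental solution (x₁, y₁) = (71, 6).
Step 2: Apply the recurrence (x_{n+1}, y_{n+1}) = (x₁x_n + 140y₁y_n, x₁y_n + y₁x_n) repeatedly.
  From (x_1, y_1) = (71, 6): x_2 = 71·71 + 140·6·6 = 10081; y_2 = 71·6 + 6·71 = 852.
Step 3: Verify x_2² - 140·y_2² = 101626561 - 101626560 = 1 (should be 1). ✓

(x_1, y_1) = (71, 6); (x_2, y_2) = (10081, 852).


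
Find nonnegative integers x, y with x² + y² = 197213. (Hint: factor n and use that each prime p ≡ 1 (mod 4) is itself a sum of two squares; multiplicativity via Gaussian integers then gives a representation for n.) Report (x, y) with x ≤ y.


Step 1: Factor n = 197213 = 53 · 61^2.
Step 2: Check the mod-4 condition on each prime factor: 53 ≡ 1 (mod 4), exponent 1; 61 ≡ 1 (mod 4), exponent 2.
All primes ≡ 3 (mod 4) appear to even exponent (or don't appear), so by the two-squares theorem n IS expressible as a sum of two squares.
Step 3: Build a representation. Here n = 53 · 61 · 61 is a product of primes ≡ 1 (mod 4). Each prime p ≡ 1 (mod 4) is itself a sum of two squares; find a² by testing p − a² for a perfect square:
  53: 53 − 1² = 52, 53 − 2² = 49 = 7² ⇒ 53 = 2² + 7².
  61: 61 − 1² = 60, 61 − 2² = 57, 61 − 3² = 52, 61 − 4² = 45, 61 − 5² = 36 = 6² ⇒ 61 = 5² + 6².
  Combine using the Brahmagupta–Fibonacci identity (a² + b²)(c² + d²) = (ac − bd)² + (ad + bc)² = (ac + bd)² + (ad − bc)²:
  53 · 61 = 3233: from (2² + 7²)(5² + 6²), take (2·5 − 7·6, 2·6 + 7·5) = (10 − 42, 12 + 35) = (-32, 47); dropping signs (only squares matter) gives (32, 47); check 32² + 47² = 1024 + 2209 = 3233 ✓.
  3233 · 61 = 197213: from (32² + 47²)(5² + 6²), take (32·5 − 47·6, 32·6 + 47·5) = (160 − 282, 192 + 235) = (-122, 427); dropping signs (only squares matter) gives (122, 427); check 122² + 427² = 14884 + 182329 = 197213 ✓.
Step 4: Order so x ≤ y and verify: 122² + 427² = 14884 + 182329 = 197213 = n. ✓

n = 197213 = 122² + 427² (one valid representation with x ≤ y).


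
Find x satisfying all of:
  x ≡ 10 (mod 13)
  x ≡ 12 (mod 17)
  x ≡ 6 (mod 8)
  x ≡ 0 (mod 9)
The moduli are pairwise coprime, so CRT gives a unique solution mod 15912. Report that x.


Product of moduli M = 13 · 17 · 8 · 9 = 15912.
Merge one congruence at a time:
  Start: x ≡ 10 (mod 13).
  Combine with x ≡ 12 (mod 17); new modulus lcm = 221.
    Write x = 10 + 13·t and substitute into x ≡ 12 (mod 17): 13·t ≡ 12 − 10 = 2 (mod 17).
    The inverse of 13 mod 17 is 4 (since 13·4 = 52 = 3·17 + 1), so t ≡ 4·2 = 8 ≡ 8 (mod 17).
    Then x = 10 + 13·8 = 114, valid modulo lcm(13, 17) = 221: x ≡ 114 (mod 221).
  Combine with x ≡ 6 (mod 8); new modulus lcm = 1768.
    Write x = 114 + 221·t and substitute into x ≡ 6 (mod 8): 221·t ≡ 6 − 114 = -108 (mod 8).
    Reduce coefficients mod 8: 5·t ≡ 4 (mod 8).
    The inverse of 5 mod 8 is 5 (since 5·5 = 25 = 3·8 + 1), so t ≡ 5·4 = 20 ≡ 4 (mod 8).
    Then x = 114 + 221·4 = 998, valid modulo lcm(221, 8) = 1768: x ≡ 998 (mod 1768).
  Combine with x ≡ 0 (mod 9); new modulus lcm = 15912.
    Write x = 998 + 1768·t and substitute into x ≡ 0 (mod 9): 1768·t ≡ 0 − 998 = -998 (mod 9).
    Reduce coefficients mod 9: 4·t ≡ 1 (mod 9).
    The inverse of 4 mod 9 is 7 (since 4·7 = 28 = 3·9 + 1), so t ≡ 7·1 = 7 ≡ 7 (mod 9).
    Then x = 998 + 1768·7 = 13374, valid modulo lcm(1768, 9) = 15912: x ≡ 13374 (mod 15912).
Verify against each original: 13374 mod 13 = 10, 13374 mod 17 = 12, 13374 mod 8 = 6, 13374 mod 9 = 0.

x ≡ 13374 (mod 15912).


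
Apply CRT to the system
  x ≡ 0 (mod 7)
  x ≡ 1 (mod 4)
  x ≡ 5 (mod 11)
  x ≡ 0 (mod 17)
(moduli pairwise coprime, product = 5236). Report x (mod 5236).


Product of moduli M = 7 · 4 · 11 · 17 = 5236.
Merge one congruence at a time:
  Start: x ≡ 0 (mod 7).
  Combine with x ≡ 1 (mod 4); new modulus lcm = 28.
    Write x = 0 + 7·t and substitute into x ≡ 1 (mod 4): 7·t ≡ 1 − 0 = 1 (mod 4).
    Reduce coefficients mod 4: 3·t ≡ 1 (mod 4).
    The inverse of 3 mod 4 is 3 (since 3·3 = 9 = 2·4 + 1), so t ≡ 3·1 = 3 ≡ 3 (mod 4).
    Then x = 0 + 7·3 = 21, valid modulo lcm(7, 4) = 28: x ≡ 21 (mod 28).
  Combine with x ≡ 5 (mod 11); new modulus lcm = 308.
    Write x = 21 + 28·t and substitute into x ≡ 5 (mod 11): 28·t ≡ 5 − 21 = -16 (mod 11).
    Reduce coefficients mod 11: 6·t ≡ 6 (mod 11).
    The inverse of 6 mod 11 is 2 (since 6·2 = 12 = 1·11 + 1), so t ≡ 2·6 = 12 ≡ 1 (mod 11).
    Then x = 21 + 28·1 = 49, valid modulo lcm(28, 11) = 308: x ≡ 49 (mod 308).
  Combine with x ≡ 0 (mod 17); new modulus lcm = 5236.
    Write x = 49 + 308·t and substitute into x ≡ 0 (mod 17): 308·t ≡ 0 − 49 = -49 (mod 17).
    Reduce coefficients mod 17: 2·t ≡ 2 (mod 17).
    The inverse of 2 mod 17 is 9 (since 2·9 = 18 = 1·17 + 1), so t ≡ 9·2 = 18 ≡ 1 (mod 17).
    Then x = 49 + 308·1 = 357, valid modulo lcm(308, 17) = 5236: x ≡ 357 (mod 5236).
Verify against each original: 357 mod 7 = 0, 357 mod 4 = 1, 357 mod 11 = 5, 357 mod 17 = 0.

x ≡ 357 (mod 5236).


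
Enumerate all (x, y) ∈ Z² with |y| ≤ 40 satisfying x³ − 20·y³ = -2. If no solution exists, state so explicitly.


The equation is x³ - 20y³ = -2. For fixed y, x³ = 20·y³ − 2, so a solution requires the RHS to be a perfect cube.
Strategy: iterate y from -40 to 40, compute RHS = 20·y³ − 2, and check whether it is a (positive or negative) perfect cube.
Check small values of y:
  y = 0: RHS = -2 is not a perfect cube.
  y = 1: RHS = 18 is not a perfect cube.
  y = -1: RHS = -22 is not a perfect cube.
  y = 2: RHS = 158 is not a perfect cube.
  y = -2: RHS = -162 is not a perfect cube.
  y = 3: RHS = 538 is not a perfect cube.
  y = -3: RHS = -542 is not a perfect cube.
Continuing the search up to |y| = 40 finds no solutions either.
No (x, y) in the scanned range satisfies the equation.

No integer solutions with |y| ≤ 40.


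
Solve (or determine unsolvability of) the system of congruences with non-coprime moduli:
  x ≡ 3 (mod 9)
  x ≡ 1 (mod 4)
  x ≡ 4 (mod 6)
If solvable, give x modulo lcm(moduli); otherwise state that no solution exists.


Moduli 9, 4, 6 are not pairwise coprime, so CRT works modulo lcm(m_i) when all pairwise compatibility conditions hold.
Pairwise compatibility: gcd(m_i, m_j) must divide a_i - a_j for every pair.
Merge one congruence at a time:
  Start: x ≡ 3 (mod 9).
  Combine with x ≡ 1 (mod 4): gcd(9, 4) = 1; 1 - 3 = -2, which IS divisible by 1, so compatible.
    Write x = 3 + 9·t and substitute into x ≡ 1 (mod 4): 9·t ≡ 1 − 3 = -2 (mod 4).
    Reduce coefficients mod 4: 1·t ≡ 2 (mod 4).
    So t ≡ 2 (mod 4).
    Then x = 3 + 9·2 = 21, valid modulo lcm(9, 4) = 36: x ≡ 21 (mod 36).
  Combine with x ≡ 4 (mod 6): gcd(36, 6) = 6, and 4 - 21 = -17 is NOT divisible by 6.
    ⇒ system is inconsistent (no integer solution).

No solution (the system is inconsistent).


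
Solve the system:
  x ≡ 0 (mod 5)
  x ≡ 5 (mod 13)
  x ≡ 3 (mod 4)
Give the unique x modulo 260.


Moduli 5, 13, 4 are pairwise coprime; by CRT there is a unique solution modulo M = 5 · 13 · 4 = 260.
Solve pairwise, accumulating the modulus:
  Start with x ≡ 0 (mod 5).
  Combine with x ≡ 5 (mod 13): since gcd(5, 13) = 1, we get a unique residue mod 65.
    Write x = 0 + 5·t and substitute into x ≡ 5 (mod 13): 5·t ≡ 5 − 0 = 5 (mod 13).
    The inverse of 5 mod 13 is 8 (since 5·8 = 40 = 3·13 + 1), so t ≡ 8·5 = 40 ≡ 1 (mod 13).
    Then x = 0 + 5·1 = 5, valid modulo lcm(5, 13) = 65: x ≡ 5 (mod 65).
  Combine with x ≡ 3 (mod 4): since gcd(65, 4) = 1, we get a unique residue mod 260.
    Write x = 5 + 65·t and substitute into x ≡ 3 (mod 4): 65·t ≡ 3 − 5 = -2 (mod 4).
    Reduce coefficients mod 4: 1·t ≡ 2 (mod 4).
    So t ≡ 2 (mod 4).
    Then x = 5 + 65·2 = 135, valid modulo lcm(65, 4) = 260: x ≡ 135 (mod 260).
Verify: 135 mod 5 = 0 ✓, 135 mod 13 = 5 ✓, 135 mod 4 = 3 ✓.

x ≡ 135 (mod 260).


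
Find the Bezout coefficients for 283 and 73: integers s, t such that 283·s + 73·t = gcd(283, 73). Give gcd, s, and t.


Euclidean algorithm on (283, 73) — divide until remainder is 0:
  283 = 3 · 73 + 64
  73 = 1 · 64 + 9
  64 = 7 · 9 + 1
  9 = 9 · 1 + 0
gcd(283, 73) = 1.
Track Bezout coefficients alongside the remainders: start with r₀ = 283 = a·1 + b·0 (s = 1, t = 0) and r₁ = 73 = a·0 + b·1 (s = 0, t = 1); each new remainder r_{k+1} = r_{k-1} − q_k·r_k inherits s_{k+1} = s_{k-1} − q_k·s_k, t_{k+1} = t_{k-1} − q_k·t_k, so r_k = a·s_k + b·t_k at every step:
  q = 3: r = 64, s = 1 − 3·0 = 1, t = 0 − 3·1 = -3  (check: 283·1 + 73·(-3) = 64)
  q = 1: r = 9, s = 0 − 1·1 = -1, t = 1 − 1·(-3) = 4  (check: 283·(-1) + 73·4 = 9)
  q = 7: r = 1, s = 1 − 7·(-1) = 8, t = -3 − 7·4 = -31  (check: 283·8 + 73·(-31) = 1)
The row with r = 1 (the gcd) gives the Bezout coefficients s = 8, t = -31.
Result: 283 · (8) + 73 · (-31) = 1.

gcd(283, 73) = 1; s = 8, t = -31 (check: 283·8 + 73·(-31) = 1).


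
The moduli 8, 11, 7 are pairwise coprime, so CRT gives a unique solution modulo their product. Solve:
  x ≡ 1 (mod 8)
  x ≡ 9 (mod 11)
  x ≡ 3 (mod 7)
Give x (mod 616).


Moduli 8, 11, 7 are pairwise coprime; by CRT there is a unique solution modulo M = 8 · 11 · 7 = 616.
Solve pairwise, accumulating the modulus:
  Start with x ≡ 1 (mod 8).
  Combine with x ≡ 9 (mod 11): since gcd(8, 11) = 1, we get a unique residue mod 88.
    Write x = 1 + 8·t and substitute into x ≡ 9 (mod 11): 8·t ≡ 9 − 1 = 8 (mod 11).
    The inverse of 8 mod 11 is 7 (since 8·7 = 56 = 5·11 + 1), so t ≡ 7·8 = 56 ≡ 1 (mod 11).
    Then x = 1 + 8·1 = 9, valid modulo lcm(8, 11) = 88: x ≡ 9 (mod 88).
  Combine with x ≡ 3 (mod 7): since gcd(88, 7) = 1, we get a unique residue mod 616.
    Write x = 9 + 88·t and substitute into x ≡ 3 (mod 7): 88·t ≡ 3 − 9 = -6 (mod 7).
    Reduce coefficients mod 7: 4·t ≡ 1 (mod 7).
    The inverse of 4 mod 7 is 2 (since 4·2 = 8 = 1·7 + 1), so t ≡ 2·1 = 2 ≡ 2 (mod 7).
    Then x = 9 + 88·2 = 185, valid modulo lcm(88, 7) = 616: x ≡ 185 (mod 616).
Verify: 185 mod 8 = 1 ✓, 185 mod 11 = 9 ✓, 185 mod 7 = 3 ✓.

x ≡ 185 (mod 616).


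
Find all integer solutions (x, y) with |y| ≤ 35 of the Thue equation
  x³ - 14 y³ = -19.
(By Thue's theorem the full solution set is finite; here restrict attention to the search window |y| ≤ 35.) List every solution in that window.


The equation is x³ - 14y³ = -19. For fixed y, x³ = 14·y³ − 19, so a solution requires the RHS to be a perfect cube.
Strategy: iterate y from -35 to 35, compute RHS = 14·y³ − 19, and check whether it is a (positive or negative) perfect cube.
Check small values of y:
  y = 0: RHS = -19 is not a perfect cube.
  y = 1: RHS = -5 is not a perfect cube.
  y = -1: RHS = -33 is not a perfect cube.
  y = 2: RHS = 93 is not a perfect cube.
  y = -2: RHS = -131 is not a perfect cube.
  y = 3: RHS = 359 is not a perfect cube.
  y = -3: RHS = -397 is not a perfect cube.
Continuing the search up to |y| = 35 finds no solutions either.
No (x, y) in the scanned range satisfies the equation.

No integer solutions with |y| ≤ 35.


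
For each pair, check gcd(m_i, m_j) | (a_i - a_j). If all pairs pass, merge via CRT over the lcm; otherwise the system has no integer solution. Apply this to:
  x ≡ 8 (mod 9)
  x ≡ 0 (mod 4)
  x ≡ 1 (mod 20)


Moduli 9, 4, 20 are not pairwise coprime, so CRT works modulo lcm(m_i) when all pairwise compatibility conditions hold.
Pairwise compatibility: gcd(m_i, m_j) must divide a_i - a_j for every pair.
Merge one congruence at a time:
  Start: x ≡ 8 (mod 9).
  Combine with x ≡ 0 (mod 4): gcd(9, 4) = 1; 0 - 8 = -8, which IS divisible by 1, so compatible.
    Write x = 8 + 9·t and substitute into x ≡ 0 (mod 4): 9·t ≡ 0 − 8 = -8 (mod 4).
    Reduce coefficients mod 4: 1·t ≡ 0 (mod 4).
    So t ≡ 0 (mod 4).
    Then x = 8 + 9·0 = 8, valid modulo lcm(9, 4) = 36: x ≡ 8 (mod 36).
  Combine with x ≡ 1 (mod 20): gcd(36, 20) = 4, and 1 - 8 = -7 is NOT divisible by 4.
    ⇒ system is inconsistent (no integer solution).

No solution (the system is inconsistent).


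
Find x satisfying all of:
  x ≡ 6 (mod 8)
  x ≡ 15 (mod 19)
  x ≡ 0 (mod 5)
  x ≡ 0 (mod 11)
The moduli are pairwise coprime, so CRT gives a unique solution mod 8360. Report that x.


Product of moduli M = 8 · 19 · 5 · 11 = 8360.
Merge one congruence at a time:
  Start: x ≡ 6 (mod 8).
  Combine with x ≡ 15 (mod 19); new modulus lcm = 152.
    Write x = 6 + 8·t and substitute into x ≡ 15 (mod 19): 8·t ≡ 15 − 6 = 9 (mod 19).
    The inverse of 8 mod 19 is 12 (since 8·12 = 96 = 5·19 + 1), so t ≡ 12·9 = 108 ≡ 13 (mod 19).
    Then x = 6 + 8·13 = 110, valid modulo lcm(8, 19) = 152: x ≡ 110 (mod 152).
  Combine with x ≡ 0 (mod 5); new modulus lcm = 760.
    Write x = 110 + 152·t and substitute into x ≡ 0 (mod 5): 152·t ≡ 0 − 110 = -110 (mod 5).
    Reduce coefficients mod 5: 2·t ≡ 0 (mod 5).
    The inverse of 2 mod 5 is 3 (since 2·3 = 6 = 1·5 + 1), so t ≡ 3·0 = 0 ≡ 0 (mod 5).
    Then x = 110 + 152·0 = 110, valid modulo lcm(152, 5) = 760: x ≡ 110 (mod 760).
  Combine with x ≡ 0 (mod 11); new modulus lcm = 8360.
    Write x = 110 + 760·t and substitute into x ≡ 0 (mod 11): 760·t ≡ 0 − 110 = -110 (mod 11).
    Reduce coefficients mod 11: 1·t ≡ 0 (mod 11).
    So t ≡ 0 (mod 11).
    Then x = 110 + 760·0 = 110, valid modulo lcm(760, 11) = 8360: x ≡ 110 (mod 8360).
Verify against each original: 110 mod 8 = 6, 110 mod 19 = 15, 110 mod 5 = 0, 110 mod 11 = 0.

x ≡ 110 (mod 8360).


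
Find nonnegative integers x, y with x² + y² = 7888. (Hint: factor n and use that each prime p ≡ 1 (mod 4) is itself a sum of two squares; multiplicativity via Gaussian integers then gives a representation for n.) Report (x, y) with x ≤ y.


Step 1: Factor n = 7888 = 2^4 · 17 · 29.
Step 2: Check the mod-4 condition on each prime factor: 2 = 2 (special); 17 ≡ 1 (mod 4), exponent 1; 29 ≡ 1 (mod 4), exponent 1.
All primes ≡ 3 (mod 4) appear to even exponent (or don't appear), so by the two-squares theorem n IS expressible as a sum of two squares.
Step 3: Build a representation. Group n = k² · m with k = 4 and m = 17 · 29 = 493 (a product of primes ≡ 1 (mod 4)); a representation of m scales to one of n via (k·x)² + (k·y)² = k²(x² + y²). Each prime p ≡ 1 (mod 4) is itself a sum of two squares; find a² by testing p − a² for a perfect square:
  17: 17 − 1² = 16 = 4² ⇒ 17 = 1² + 4².
  29: 29 − 1² = 28, 29 − 2² = 25 = 5² ⇒ 29 = 2² + 5².
  Combine using the Brahmagupta–Fibonacci identity (a² + b²)(c² + d²) = (ac − bd)² + (ad + bc)² = (ac + bd)² + (ad − bc)²:
  17 · 29 = 493: from (1² + 4²)(2² + 5²), take (1·2 − 4·5, 1·5 + 4·2) = (2 − 20, 5 + 8) = (-18, 13); dropping signs (only squares matter) gives (18, 13); check 18² + 13² = 324 + 169 = 493 ✓.
  Scale by k = 4: (4·18, 4·13) = (72, 52).
Step 4: Order so x ≤ y and verify: 52² + 72² = 2704 + 5184 = 7888 = n. ✓

n = 7888 = 52² + 72² (one valid representation with x ≤ y).


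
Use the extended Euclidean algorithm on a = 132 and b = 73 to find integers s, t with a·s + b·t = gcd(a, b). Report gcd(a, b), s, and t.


Euclidean algorithm on (132, 73) — divide until remainder is 0:
  132 = 1 · 73 + 59
  73 = 1 · 59 + 14
  59 = 4 · 14 + 3
  14 = 4 · 3 + 2
  3 = 1 · 2 + 1
  2 = 2 · 1 + 0
gcd(132, 73) = 1.
Track Bezout coefficients alongside the remainders: start with r₀ = 132 = a·1 + b·0 (s = 1, t = 0) and r₁ = 73 = a·0 + b·1 (s = 0, t = 1); each new remainder r_{k+1} = r_{k-1} − q_k·r_k inherits s_{k+1} = s_{k-1} − q_k·s_k, t_{k+1} = t_{k-1} − q_k·t_k, so r_k = a·s_k + b·t_k at every step:
  q = 1: r = 59, s = 1 − 1·0 = 1, t = 0 − 1·1 = -1  (check: 132·1 + 73·(-1) = 59)
  q = 1: r = 14, s = 0 − 1·1 = -1, t = 1 − 1·(-1) = 2  (check: 132·(-1) + 73·2 = 14)
  q = 4: r = 3, s = 1 − 4·(-1) = 5, t = -1 − 4·2 = -9  (check: 132·5 + 73·(-9) = 3)
  q = 4: r = 2, s = -1 − 4·5 = -21, t = 2 − 4·(-9) = 38  (check: 132·(-21) + 73·38 = 2)
  q = 1: r = 1, s = 5 − 1·(-21) = 26, t = -9 − 1·38 = -47  (check: 132·26 + 73·(-47) = 1)
The row with r = 1 (the gcd) gives the Bezout coefficients s = 26, t = -47.
Result: 132 · (26) + 73 · (-47) = 1.

gcd(132, 73) = 1; s = 26, t = -47 (check: 132·26 + 73·(-47) = 1).


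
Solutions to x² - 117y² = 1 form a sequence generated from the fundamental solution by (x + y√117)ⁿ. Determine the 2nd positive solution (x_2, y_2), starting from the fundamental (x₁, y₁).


Step 1: Find the fundamental solution (x₁, y₁) of x² - 117y² = 1.
  Expand √117 as a continued fraction. a₀ = ⌊√117⌋ = 10; iterate m_{k+1} = d_k·a_k − m_k, d_{k+1} = (117 − m_{k+1}²)/d_k, a_{k+1} = ⌊(a₀ + m_{k+1})/d_{k+1}⌋ (starting m₀ = 0, d₀ = 1), with convergents p_k = a_k·p_{k-1} + p_{k-2}, q_k = a_k·q_{k-1} + q_{k-2} (p₋₁ = 1, q₋₁ = 0):
  k = 0: a₀ = 10; p₀/q₀ = 10/1; p₀² − 117·q₀² = 100 − 117 = -17.
  k = 1: m = 10, d = 17, a = ⌊(10 + 10)/17⌋ = 1; p/q = (1·10 + 1)/(1·1 + 0) = 11/1; p² − 117·q² = 121 − 117 = 4.
  k = 2: m = 7, d = 4, a = ⌊(10 + 7)/4⌋ = 4; p/q = (4·11 + 10)/(4·1 + 1) = 54/5; p² − 117·q² = 2916 − 2925 = -9.
  k = 3: m = 9, d = 9, a = ⌊(10 + 9)/9⌋ = 2; p/q = (2·54 + 11)/(2·5 + 1) = 119/11; p² − 117·q² = 14161 − 14157 = 4.
  k = 4: m = 9, d = 4, a = ⌊(10 + 9)/4⌋ = 4; p/q = (4·119 + 54)/(4·11 + 5) = 530/49; p² − 117·q² = 280900 − 280917 = -17.
  k = 5: m = 7, d = 17, a = ⌊(10 + 7)/17⌋ = 1; p/q = (1·530 + 119)/(1·49 + 11) = 649/60; p² − 117·q² = 421201 − 421200 = 1.
  The first convergent with p² − 117·q² = 1 gives the fundamental solution (x₁, y₁) = (649, 60).
Step 2: Apply the recurrence (x_{n+1}, y_{n+1}) = (x₁x_n + 117y₁y_n, x₁y_n + y₁x_n) repeatedly.
  From (x_1, y_1) = (649, 60): x_2 = 649·649 + 117·60·60 = 842401; y_2 = 649·60 + 60·649 = 77880.
Step 3: Verify x_2² - 117·y_2² = 709639444801 - 709639444800 = 1 (should be 1). ✓

(x_1, y_1) = (649, 60); (x_2, y_2) = (842401, 77880).


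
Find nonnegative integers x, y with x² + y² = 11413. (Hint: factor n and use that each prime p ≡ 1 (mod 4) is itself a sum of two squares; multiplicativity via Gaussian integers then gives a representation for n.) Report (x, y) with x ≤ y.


Step 1: Factor n = 11413 = 101 · 113.
Step 2: Check the mod-4 condition on each prime factor: 101 ≡ 1 (mod 4), exponent 1; 113 ≡ 1 (mod 4), exponent 1.
All primes ≡ 3 (mod 4) appear to even exponent (or don't appear), so by the two-squares theorem n IS expressible as a sum of two squares.
Step 3: Build a representation. Here n = 101 · 113 is a product of primes ≡ 1 (mod 4). Each prime p ≡ 1 (mod 4) is itself a sum of two squares; find a² by testing p − a² for a perfect square:
  101: 101 − 1² = 100 = 10² ⇒ 101 = 1² + 10².
  113: 113 − 1² = 112, 113 − 2² = 109, 113 − 3² = 104, 113 − 4² = 97, 113 − 5² = 88, 113 − 6² = 77, 113 − 7² = 64 = 8² ⇒ 113 = 7² + 8².
  Combine using the Brahmagupta–Fibonacci identity (a² + b²)(c² + d²) = (ac − bd)² + (ad + bc)² = (ac + bd)² + (ad − bc)²:
  101 · 113 = 11413: from (1² + 10²)(7² + 8²), take (1·7 − 10·8, 1·8 + 10·7) = (7 − 80, 8 + 70) = (-73, 78); dropping signs (only squares matter) gives (73, 78); check 73² + 78² = 5329 + 6084 = 11413 ✓.
Step 4: Order so x ≤ y and verify: 73² + 78² = 5329 + 6084 = 11413 = n. ✓

n = 11413 = 73² + 78² (one valid representation with x ≤ y).


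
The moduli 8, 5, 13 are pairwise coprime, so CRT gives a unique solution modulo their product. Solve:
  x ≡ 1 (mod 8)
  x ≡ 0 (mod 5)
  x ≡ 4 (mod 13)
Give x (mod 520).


Moduli 8, 5, 13 are pairwise coprime; by CRT there is a unique solution modulo M = 8 · 5 · 13 = 520.
Solve pairwise, accumulating the modulus:
  Start with x ≡ 1 (mod 8).
  Combine with x ≡ 0 (mod 5): since gcd(8, 5) = 1, we get a unique residue mod 40.
    Write x = 1 + 8·t and substitute into x ≡ 0 (mod 5): 8·t ≡ 0 − 1 = -1 (mod 5).
    Reduce coefficients mod 5: 3·t ≡ 4 (mod 5).
    The inverse of 3 mod 5 is 2 (since 3·2 = 6 = 1·5 + 1), so t ≡ 2·4 = 8 ≡ 3 (mod 5).
    Then x = 1 + 8·3 = 25, valid modulo lcm(8, 5) = 40: x ≡ 25 (mod 40).
  Combine with x ≡ 4 (mod 13): since gcd(40, 13) = 1, we get a unique residue mod 520.
    Write x = 25 + 40·t and substitute into x ≡ 4 (mod 13): 40·t ≡ 4 − 25 = -21 (mod 13).
    Reduce coefficients mod 13: 1·t ≡ 5 (mod 13).
    So t ≡ 5 (mod 13).
    Then x = 25 + 40·5 = 225, valid modulo lcm(40, 13) = 520: x ≡ 225 (mod 520).
Verify: 225 mod 8 = 1 ✓, 225 mod 5 = 0 ✓, 225 mod 13 = 4 ✓.

x ≡ 225 (mod 520).


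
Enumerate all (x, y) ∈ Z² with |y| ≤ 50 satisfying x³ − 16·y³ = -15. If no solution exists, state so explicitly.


The equation is x³ - 16y³ = -15. For fixed y, x³ = 16·y³ − 15, so a solution requires the RHS to be a perfect cube.
Strategy: iterate y from -50 to 50, compute RHS = 16·y³ − 15, and check whether it is a (positive or negative) perfect cube.
Check small values of y:
  y = 0: RHS = -15 is not a perfect cube.
  y = 1: RHS = 1 = (1)³ ⇒ x = 1 works.
  y = -1: RHS = -31 is not a perfect cube.
  y = 2: RHS = 113 is not a perfect cube.
  y = -2: RHS = -143 is not a perfect cube.
  y = 3: RHS = 417 is not a perfect cube.
  y = -3: RHS = -447 is not a perfect cube.
Continuing the search up to |y| = 50 finds no further solutions beyond those listed.
Collected solutions: (1, 1).

Solutions (with |y| ≤ 50): (1, 1).


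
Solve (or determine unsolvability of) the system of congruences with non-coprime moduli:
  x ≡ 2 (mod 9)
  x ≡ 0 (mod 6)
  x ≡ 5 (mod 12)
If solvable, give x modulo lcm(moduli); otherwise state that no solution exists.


Moduli 9, 6, 12 are not pairwise coprime, so CRT works modulo lcm(m_i) when all pairwise compatibility conditions hold.
Pairwise compatibility: gcd(m_i, m_j) must divide a_i - a_j for every pair.
Merge one congruence at a time:
  Start: x ≡ 2 (mod 9).
  Combine with x ≡ 0 (mod 6): gcd(9, 6) = 3, and 0 - 2 = -2 is NOT divisible by 3.
    ⇒ system is inconsistent (no integer solution).

No solution (the system is inconsistent).
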